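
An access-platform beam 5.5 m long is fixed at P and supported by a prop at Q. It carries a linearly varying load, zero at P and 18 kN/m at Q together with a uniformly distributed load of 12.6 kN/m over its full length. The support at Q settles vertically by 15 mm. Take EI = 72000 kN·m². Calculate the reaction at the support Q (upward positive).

R_Q = 33.74 kN

Choose R_Q as the redundant. The primary structure is the cantilever fixed at P.
Deflection at Q on the released cantilever, summing each load's contribution:
  triangular load, peak 18 at the free end: 11w₀L⁴/(120EI) = 1510/EI
  UDL 12.6: wL⁴/(8EI) = 1441/EI
  δ_0 = 2951/EI
Flexibility coefficient — unit upward force at Q: δ_{QQ} = L³/(3EI) = 55.46/EI.
With EI = 72000 kN·m²: δ_0 = 0.040987 m and δ_{QQ} = 0.00077 m/kN.
Compatibility — the beam at Q must follow the support down by 0.015 m: δ_0 − R_Q·δ_{QQ} = 0.015, so R_Q = (0.040987 − 0.015)/0.00077 = 33.74 kN.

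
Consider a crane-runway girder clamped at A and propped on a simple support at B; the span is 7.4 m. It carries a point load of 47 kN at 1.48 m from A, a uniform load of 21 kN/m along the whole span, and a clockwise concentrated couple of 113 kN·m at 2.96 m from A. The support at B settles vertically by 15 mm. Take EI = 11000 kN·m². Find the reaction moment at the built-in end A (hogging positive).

M_A = 207.4 kN·m

Take the reaction at B as the redundant and release it; the primary structure is a cantilever fixed at A.
Deflection at B on the released cantilever, summing each load's contribution:
  point load 47 at a = 1.48: Pa²(3L − a)/(6EI) = 355.5/EI
  UDL 21: wL⁴/(8EI) = 7871/EI
  clockwise couple 113 at a = 2.96: M₀a(2L − a)/(2EI) = 1980/EI
  δ_0 = 10207/EI
Flexibility coefficient — unit upward force at B: δ_{BB} = L³/(3EI) = 135.1/EI.
With EI = 11000 kN·m²: δ_0 = 0.92792 m and δ_{BB} = 0.01228 m/kN.
Compatibility — the beam at B must follow the support down by 0.015 m: δ_0 − R_B·δ_{BB} = 0.015, so R_B = (0.92792 − 0.015)/0.01228 = 74.34 kN.
Moment equilibrium about A: M_A = Σ(load moments about A) − R_B·L = 757.5 − 74.34×7.4 = 207.4 kN·m.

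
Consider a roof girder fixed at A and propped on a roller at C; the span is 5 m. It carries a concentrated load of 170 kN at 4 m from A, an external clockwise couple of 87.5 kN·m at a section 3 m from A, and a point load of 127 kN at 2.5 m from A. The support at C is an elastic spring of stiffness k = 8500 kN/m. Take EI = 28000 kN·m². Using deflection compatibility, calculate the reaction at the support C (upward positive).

R_C = 168.1 kN

Release the roller at C. Primary structure: cantilever fixed at A.
Free-end deflection of the primary structure under the applied loading (downward +):
  point load 170 at a = 4: Pa²(3L − a)/(6EI) = 4987/EI
  clockwise couple 87.5 at a = 3: M₀a(2L − a)/(2EI) = 918.8/EI
  point load 127 at a = 2.5: Pa²(3L − a)/(6EI) = 1654/EI
  δ_0 = 7559/EI
Flexibility coefficient — unit upward force at C: δ_{CC} = L³/(3EI) = 41.67/EI.
With EI = 28000 kN·m²: δ_0 = 0.26997 m and δ_{CC} = 0.001488 m/kN.
Compatibility — the spring shortens by R_C/k under the reaction it provides: δ_0 − R_C·δ_{CC} = R_C/k. With 1/k = 0.000118 m/kN, R_C = δ_0 / (δ_{CC} + 1/k) = 0.26997 / (0.001488 + 0.000118) = 168.1 kN.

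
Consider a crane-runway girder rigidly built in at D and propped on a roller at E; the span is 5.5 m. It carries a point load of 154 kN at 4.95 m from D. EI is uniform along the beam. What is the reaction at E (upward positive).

R_E = 131 kN

Take the reaction at E as the redundant and release it; the primary structure is a cantilever fixed at D.
Free-end deflection of the primary structure under the applied loading (downward +):
  point load 154 at a = 4.95: Pa²(3L − a)/(6EI) = 7264/EI
Flexibility coefficient — unit upward force at E: δ_{EE} = L³/(3EI) = 55.46/EI.
The prop prevents deflection at E: R_E = δ_0/δ_{EE} = 7264/55.46 = 131 kN.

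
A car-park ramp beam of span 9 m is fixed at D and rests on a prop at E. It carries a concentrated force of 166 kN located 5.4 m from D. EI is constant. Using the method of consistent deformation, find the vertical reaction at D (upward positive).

Remove the prop at E; the released (primary) structure is a cantilever built in at D.
Downward deflection at the released point E due to the loads:
  point load 166 at a = 5.4: Pa²(3L − a)/(6EI) = 17426/EI
Tip deflection under a unit load at E: L³/(3EI) = 243/EI.
The prop prevents deflection at E: R_E = δ_0/δ_{EE} = 17426/243 = 71.71 kN.
Vertical equilibrium: R_D = ΣP − R_E = 166 − 71.71 = 94.29 kN.

R_D = 94.29 kN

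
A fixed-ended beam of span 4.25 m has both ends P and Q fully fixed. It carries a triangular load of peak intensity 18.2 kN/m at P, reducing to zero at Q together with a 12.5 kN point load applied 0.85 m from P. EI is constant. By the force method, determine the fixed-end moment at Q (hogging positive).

M_Q = 12.66 kN·m

Take the two fixed-end moments M_P, M_Q as redundants; the released structure is the simple span PQ.
End rotations of the released simple span under the applied load (×1/EI):
  at P: triangular load, peak 18.2: w₀L³/(45EI) = 31.05/EI
  at Q: triangular load, peak 18.2: 7w₀L³/(360EI) = 27.17/EI
  at P: point load 12.5 at a = 0.85: Pab(L + b)/(6LEI) = 10.84/EI
  at Q: point load 12.5 at a = 0.85: Pab(L + a)/(6LEI) = 7.225/EI
  θ_P0 = 41.88/EI,  θ_Q0 = 34.39/EI
Flexibility coefficients: a unit moment at one end gives L/(3EI) there and L/(6EI) at the far end, so f₁₁ = f₂₂ = 1.417/EI and f₁₂ = f₂₁ = 0.7083/EI.
Compatibility — zero rotation at each built-in end:
  1.417 M_P + 0.7083 M_Q = 41.88
  0.7083 M_P + 1.417 M_Q = 34.39
Solving the pair gives M_P = 23.24 kN·m and M_Q = 12.66 kN·m (hogging).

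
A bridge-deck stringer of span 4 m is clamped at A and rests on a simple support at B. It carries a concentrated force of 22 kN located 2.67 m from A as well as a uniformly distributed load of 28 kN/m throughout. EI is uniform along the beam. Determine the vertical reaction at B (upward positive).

Release the roller at B. Primary structure: cantilever fixed at A.
Downward deflection at the released point B due to the loads:
  point load 22 at a = 2.67: Pa²(3L − a)/(6EI) = 243.9/EI
  UDL 28: wL⁴/(8EI) = 896/EI
  δ_0 = 1140/EI
Tip deflection under a unit load at B: L³/(3EI) = 21.33/EI.
The prop prevents deflection at B: R_B = δ_0/δ_{BB} = 1140/21.33 = 53.43 kN.

R_B = 53.43 kN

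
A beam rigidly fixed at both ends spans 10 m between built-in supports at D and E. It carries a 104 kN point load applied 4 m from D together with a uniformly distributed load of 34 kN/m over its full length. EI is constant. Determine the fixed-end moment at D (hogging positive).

Take the two fixed-end moments M_D, M_E as redundants; the released structure is the simple span DE.
Simple-span end rotations at D and E under the given loads:
  at D: point load 104 at a = 4: Pab(L + b)/(6LEI) = 665.6/EI
  at E: point load 104 at a = 4: Pab(L + a)/(6LEI) = 582.4/EI
  at D: UDL 34: wL³/(24EI) = 1417/EI
  at E: UDL 34: wL³/(24EI) = 1417/EI
  θ_D0 = 2082/EI,  θ_E0 = 1999/EI
Flexibility coefficients: a unit moment at one end gives L/(3EI) there and L/(6EI) at the far end, so f₁₁ = f₂₂ = 3.333/EI and f₁₂ = f₂₁ = 1.667/EI.
Compatibility — zero rotation at each built-in end:
  3.333 M_D + 1.667 M_E = 2082
  1.667 M_D + 3.333 M_E = 1999
Solving the pair gives M_D = 433.1 kN·m and M_E = 383.2 kN·m (hogging).

M_D = 433.1 kN·m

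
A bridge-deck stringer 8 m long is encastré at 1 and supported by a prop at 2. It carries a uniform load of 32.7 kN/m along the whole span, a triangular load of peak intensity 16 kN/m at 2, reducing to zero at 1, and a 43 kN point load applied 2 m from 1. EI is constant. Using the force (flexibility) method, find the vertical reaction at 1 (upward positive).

R_1 = 231.6 kN

Choose R_2 as the redundant. The primary structure is the cantilever fixed at 1.
Primary-structure tip deflection at 2 by superposition:
  UDL 32.7: wL⁴/(8EI) = 16742/EI
  triangular load, peak 16 at the free end: 11w₀L⁴/(120EI) = 6007/EI
  point load 43 at a = 2: Pa²(3L − a)/(6EI) = 630.7/EI
  δ_0 = 23381/EI
Tip deflection under a unit load at 2: L³/(3EI) = 170.7/EI.
The prop prevents deflection at 2: R_2 = δ_0/δ_{22} = 23381/170.7 = 137 kN.
Vertical equilibrium: R_1 = ΣP − R_2 = 368.6 − 137 = 231.6 kN.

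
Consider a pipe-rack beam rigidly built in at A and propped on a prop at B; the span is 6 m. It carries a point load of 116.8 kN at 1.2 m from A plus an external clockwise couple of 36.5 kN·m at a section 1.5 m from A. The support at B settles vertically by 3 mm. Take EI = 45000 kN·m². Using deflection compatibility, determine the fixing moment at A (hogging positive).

Choose R_B as the redundant. The primary structure is the cantilever fixed at A.
Free-end deflection of the primary structure under the applied loading (downward +):
  point load 116.8 at a = 1.2: Pa²(3L − a)/(6EI) = 470.9/EI
  clockwise couple 36.5 at a = 1.5: M₀a(2L − a)/(2EI) = 287.4/EI
  δ_0 = 758.4/EI
Flexibility coefficient — unit upward force at B: δ_{BB} = L³/(3EI) = 72/EI.
With EI = 45000 kN·m²: δ_0 = 0.016853 m and δ_{BB} = 0.0016 m/kN.
Compatibility — the beam at B must follow the support down by 0.003 m: δ_0 − R_B·δ_{BB} = 0.003, so R_B = (0.016853 − 0.003)/0.0016 = 8.658 kN.
Moment equilibrium about A: M_A = Σ(load moments about A) − R_B·L = 176.7 − 8.658×6 = 124.7 kN·m.

M_A = 124.7 kN·m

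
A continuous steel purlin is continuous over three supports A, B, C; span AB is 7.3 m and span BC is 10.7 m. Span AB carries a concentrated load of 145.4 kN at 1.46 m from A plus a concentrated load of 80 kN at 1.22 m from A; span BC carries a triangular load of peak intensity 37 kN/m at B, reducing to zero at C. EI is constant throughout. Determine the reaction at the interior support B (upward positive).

Insert a hinge at B; M_B is the redundant, and each span becomes simply supported.
Rotations at B on the released spans (each span's end-slope, ×1/EI):
  span AB: point load 145.4 at a = 1.46: Pab(L + a)/(6LEI) = 247.9/EI
  span AB: point load 80 at a = 1.22: Pab(L + a)/(6LEI) = 115.4/EI
  span BC: triangular load, peak 37: w₀L³/(45EI) = 1007/EI
  relative rotation θ_0 = (363.4 + 1007)/EI = 1371/EI
A unit hogging moment at B produces rotation L₁/(3EI) + L₂/(3EI) = 6/EI.
Compatibility: M_B·(L₁+L₂)/(3EI) = θ_0, giving M_B = 228.4 kN·m (hogging).
Span AB, ΣM about A with M_B applied at B: R_B^{AB}·7.3 = 309.9 + 228.4, so R_B^{AB} = 73.74 kN and R_A = 225.4 − 73.74 = 151.7 kN.
Span BC, ΣM about C: R_B^{BC}·10.7 = 1412 + 228.4, so R_B^{BC} = 153.3 kN and R_C = 197.9 − 153.3 = 44.63 kN.
R_B = 73.74 + 153.3 = 227.1 kN.

R_B = 227.1 kN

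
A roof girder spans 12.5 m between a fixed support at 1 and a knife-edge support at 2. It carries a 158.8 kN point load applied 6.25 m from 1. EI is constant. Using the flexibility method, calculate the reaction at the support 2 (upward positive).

R_2 = 49.62 kN

Take the reaction at 2 as the redundant and release it; the primary structure is a cantilever fixed at 1.
Downward deflection at the released point 2 due to the loads:
  point load 158.8 at a = 6.25: Pa²(3L − a)/(6EI) = 32308/EI
Flexibility coefficient — unit upward force at 2: δ_{22} = L³/(3EI) = 651/EI.
The prop prevents deflection at 2: R_2 = δ_0/δ_{22} = 32308/651 = 49.62 kN.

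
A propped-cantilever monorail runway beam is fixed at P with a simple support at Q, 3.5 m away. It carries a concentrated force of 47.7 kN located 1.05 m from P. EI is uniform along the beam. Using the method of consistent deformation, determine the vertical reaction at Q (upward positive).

Release the roller at Q. Primary structure: cantilever fixed at P.
Primary-structure tip deflection at Q by superposition:
  point load 47.7 at a = 1.05: Pa²(3L − a)/(6EI) = 82.83/EI
Tip deflection under a unit load at Q: L³/(3EI) = 14.29/EI.
Compatibility at Q: δ_0 − R_Q·δ_{QQ} = 0, so R_Q = 82.83/14.29 = 5.796 kN.

R_Q = 5.796 kN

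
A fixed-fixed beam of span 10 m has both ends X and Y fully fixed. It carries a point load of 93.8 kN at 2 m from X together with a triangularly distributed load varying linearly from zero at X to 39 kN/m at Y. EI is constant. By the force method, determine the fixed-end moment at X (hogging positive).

M_X = 250.1 kN·m

Release both end moments; the primary structure is a simply-supported span XY with redundants M_X and M_Y.
End rotations of the released simple span under the applied load (×1/EI):
  at X: point load 93.8 at a = 2: Pab(L + b)/(6LEI) = 450.2/EI
  at Y: point load 93.8 at a = 2: Pab(L + a)/(6LEI) = 300.2/EI
  at X: triangular load, peak 39: 7w₀L³/(360EI) = 758.3/EI
  at Y: triangular load, peak 39: w₀L³/(45EI) = 866.7/EI
  θ_X0 = 1209/EI,  θ_Y0 = 1167/EI
Flexibility coefficients: a unit moment at one end gives L/(3EI) there and L/(6EI) at the far end, so f₁₁ = f₂₂ = 3.333/EI and f₁₂ = f₂₁ = 1.667/EI.
Compatibility — zero rotation at each built-in end:
  3.333 M_X + 1.667 M_Y = 1209
  1.667 M_X + 3.333 M_Y = 1167
Solving the pair gives M_X = 250.1 kN·m and M_Y = 225 kN·m (hogging).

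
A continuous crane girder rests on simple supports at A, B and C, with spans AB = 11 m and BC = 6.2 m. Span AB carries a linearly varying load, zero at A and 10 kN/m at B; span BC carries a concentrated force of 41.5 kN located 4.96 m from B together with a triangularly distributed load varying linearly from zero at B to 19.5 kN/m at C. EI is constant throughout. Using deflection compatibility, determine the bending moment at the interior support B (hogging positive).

Take M_B as the redundant. Released structure: two simple spans AB and BC with a hinge at B.
Discontinuity in slope at B on the released structure — sum the simple-span end rotations:
  span AB: triangular load, peak 10: w₀L³/(45EI) = 295.8/EI
  span BC: point load 41.5 at a = 4.96: Pab(L + b)/(6LEI) = 51.05/EI
  span BC: triangular load, peak 19.5: 7w₀L³/(360EI) = 90.37/EI
  relative rotation θ_0 = (295.8 + 141.4)/EI = 437.2/EI
A unit hogging moment at B produces rotation L₁/(3EI) + L₂/(3EI) = 5.733/EI.
Compatibility: M_B·(L₁+L₂)/(3EI) = θ_0, giving M_B = 76.25 kN·m (hogging).

M_B = 76.25 kN·m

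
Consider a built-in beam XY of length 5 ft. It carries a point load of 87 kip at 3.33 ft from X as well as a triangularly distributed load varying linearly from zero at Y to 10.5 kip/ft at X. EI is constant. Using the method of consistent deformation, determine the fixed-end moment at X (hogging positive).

Take the two fixed-end moments M_X, M_Y as redundants; the released structure is the simple span XY.
On the primary (simply-supported) span, the end slopes from the loading are:
  at X: point load 87 at a = 3.33: Pab(L + b)/(6LEI) = 107.6/EI
  at Y: point load 87 at a = 3.33: Pab(L + a)/(6LEI) = 134.3/EI
  at X: triangular load, peak 10.5: w₀L³/(45EI) = 29.17/EI
  at Y: triangular load, peak 10.5: 7w₀L³/(360EI) = 25.52/EI
  θ_X0 = 136.7/EI,  θ_Y0 = 159.9/EI
Flexibility coefficients: a unit moment at one end gives L/(3EI) there and L/(6EI) at the far end, so f₁₁ = f₂₂ = 1.667/EI and f₁₂ = f₂₁ = 0.8333/EI.
Compatibility — zero rotation at each built-in end:
  1.667 M_X + 0.8333 M_Y = 136.7
  0.8333 M_X + 1.667 M_Y = 159.9
Solving the pair gives M_X = 45.44 kip·ft and M_Y = 73.19 kip·ft (hogging).

M_X = 45.44 kip·ft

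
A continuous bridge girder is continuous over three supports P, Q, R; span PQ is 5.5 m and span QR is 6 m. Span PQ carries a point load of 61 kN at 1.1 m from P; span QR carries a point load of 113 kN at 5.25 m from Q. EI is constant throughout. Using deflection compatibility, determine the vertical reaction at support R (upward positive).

R_R = 92.68 kN

Take M_Q as the redundant. Released structure: two simple spans PQ and QR with a hinge at Q.
Rotations at Q on the released spans (each span's end-slope, ×1/EI):
  span PQ: point load 61 at a = 1.1: Pab(L + a)/(6LEI) = 59.05/EI
  span QR: point load 113 at a = 5.25: Pab(L + b)/(6LEI) = 83.43/EI
  relative rotation θ_0 = (59.05 + 83.43)/EI = 142.5/EI
A unit hogging moment at Q produces rotation L₁/(3EI) + L₂/(3EI) = 3.833/EI.
Slope continuity at Q: θ_0 = M_Q·3.833/EI, so M_Q = 142.5/3.833 = 37.17 kN·m (hogging).
Span QR, ΣM about R: R_Q^{QR}·6 = 84.75 + 37.17, so R_Q^{QR} = 20.32 kN and R_R = 113 − 20.32 = 92.68 kN.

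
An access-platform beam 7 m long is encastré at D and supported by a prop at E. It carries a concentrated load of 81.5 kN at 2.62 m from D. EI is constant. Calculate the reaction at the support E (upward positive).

R_E = 14.99 kN

Choose R_E as the redundant. The primary structure is the cantilever fixed at D.
Primary-structure tip deflection at E by superposition:
  point load 81.5 at a = 2.62: Pa²(3L − a)/(6EI) = 1714/EI
Flexibility coefficient — unit upward force at E: δ_{EE} = L³/(3EI) = 114.3/EI.
Compatibility at E: δ_0 − R_E·δ_{EE} = 0, so R_E = 1714/114.3 = 14.99 kN.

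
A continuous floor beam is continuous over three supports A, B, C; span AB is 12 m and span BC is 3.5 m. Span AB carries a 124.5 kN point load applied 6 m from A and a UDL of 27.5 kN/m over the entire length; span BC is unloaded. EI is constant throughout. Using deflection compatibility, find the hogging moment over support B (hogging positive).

M_B = 600.1 kN·m

Insert a hinge at B; M_B is the redundant, and each span becomes simply supported.
Discontinuity in slope at B on the released structure — sum the simple-span end rotations:
  span AB: point load 124.5 at a = 6: Pab(L + a)/(6LEI) = 1120/EI
  span AB: UDL 27.5: wL³/(24EI) = 1980/EI
  relative rotation θ_0 = (3100 + 0)/EI = 3100/EI
A unit hogging moment at B produces rotation L₁/(3EI) + L₂/(3EI) = 5.167/EI.
Compatibility: M_B·(L₁+L₂)/(3EI) = θ_0, giving M_B = 600.1 kN·m (hogging).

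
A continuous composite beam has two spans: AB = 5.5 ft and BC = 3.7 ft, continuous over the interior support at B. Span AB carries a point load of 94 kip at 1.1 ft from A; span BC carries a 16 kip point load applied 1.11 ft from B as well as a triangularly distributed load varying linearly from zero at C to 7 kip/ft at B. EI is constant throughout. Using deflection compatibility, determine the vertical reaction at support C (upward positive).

R_C = -0.7456 kip

Release continuity at B by inserting a hinge; the redundant is the internal moment M_B. The primary structure is two simply-supported spans AB and BC.
End slopes at the hinge B, treating each span as simply supported:
  span AB: point load 94 at a = 1.1: Pab(L + a)/(6LEI) = 90.99/EI
  span BC: point load 16 at a = 1.11: Pab(L + b)/(6LEI) = 13.03/EI
  span BC: triangular load, peak 7: w₀L³/(45EI) = 7.879/EI
  relative rotation θ_0 = (90.99 + 20.91)/EI = 111.9/EI
A unit hogging moment at B produces rotation L₁/(3EI) + L₂/(3EI) = 3.067/EI.
Slope continuity at B: θ_0 = M_B·3.067/EI, so M_B = 111.9/3.067 = 36.49 kip·ft (hogging).
Span BC, ΣM about C: R_B^{BC}·3.7 = 73.38 + 36.49, so R_B^{BC} = 29.7 kip and R_C = 28.95 − 29.7 = -0.7456 kip.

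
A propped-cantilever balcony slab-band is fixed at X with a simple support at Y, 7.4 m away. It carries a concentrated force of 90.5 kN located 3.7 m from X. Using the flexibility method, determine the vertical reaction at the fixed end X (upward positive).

Remove the prop at Y; the released (primary) structure is a cantilever built in at X.
Deflection at Y on the released cantilever, summing each load's contribution:
  point load 90.5 at a = 3.7: Pa²(3L − a)/(6EI) = 3820/EI
Tip deflection under a unit load at Y: L³/(3EI) = 135.1/EI.
The prop prevents deflection at Y: R_Y = δ_0/δ_{YY} = 3820/135.1 = 28.28 kN.
Vertical equilibrium: R_X = ΣP − R_Y = 90.5 − 28.28 = 62.22 kN.

R_X = 62.22 kN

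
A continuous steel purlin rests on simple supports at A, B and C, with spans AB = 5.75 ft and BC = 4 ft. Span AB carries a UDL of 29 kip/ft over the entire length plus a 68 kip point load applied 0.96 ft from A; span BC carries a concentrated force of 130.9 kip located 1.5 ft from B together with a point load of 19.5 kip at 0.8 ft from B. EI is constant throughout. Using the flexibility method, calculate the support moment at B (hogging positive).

M_B = 134.9 kip·ft

Release continuity at B by inserting a hinge; the redundant is the internal moment M_B. The primary structure is two simply-supported spans AB and BC.
Discontinuity in slope at B on the released structure — sum the simple-span end rotations:
  span AB: UDL 29: wL³/(24EI) = 229.7/EI
  span AB: point load 68 at a = 0.96: Pab(L + a)/(6LEI) = 60.82/EI
  span BC: point load 130.9 at a = 1.5: Pab(L + b)/(6LEI) = 132.9/EI
  span BC: point load 19.5 at a = 0.8: Pab(L + b)/(6LEI) = 14.98/EI
  relative rotation θ_0 = (290.5 + 147.9)/EI = 438.5/EI
A unit hogging moment at B produces rotation L₁/(3EI) + L₂/(3EI) = 3.25/EI.
Slope continuity at B: θ_0 = M_B·3.25/EI, so M_B = 438.5/3.25 = 134.9 kip·ft (hogging).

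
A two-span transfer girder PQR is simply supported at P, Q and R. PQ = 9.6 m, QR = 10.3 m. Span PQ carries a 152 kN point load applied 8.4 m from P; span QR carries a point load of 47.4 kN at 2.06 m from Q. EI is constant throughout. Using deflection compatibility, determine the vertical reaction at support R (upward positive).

R_R = -1.061 kN

Take M_Q as the redundant. Released structure: two simple spans PQ and QR with a hinge at Q.
End slopes at the hinge Q, treating each span as simply supported:
  span PQ: point load 152 at a = 8.4: Pab(L + a)/(6LEI) = 478.8/EI
  span QR: point load 47.4 at a = 2.06: Pab(L + b)/(6LEI) = 241.4/EI
  relative rotation θ_0 = (478.8 + 241.4)/EI = 720.2/EI
A unit hogging moment at Q produces rotation L₁/(3EI) + L₂/(3EI) = 6.633/EI.
Compatibility: M_Q·(L₁+L₂)/(3EI) = θ_0, giving M_Q = 108.6 kN·m (hogging).
Span QR, ΣM about R: R_Q^{QR}·10.3 = 390.6 + 108.6, so R_Q^{QR} = 48.46 kN and R_R = 47.4 − 48.46 = -1.061 kN.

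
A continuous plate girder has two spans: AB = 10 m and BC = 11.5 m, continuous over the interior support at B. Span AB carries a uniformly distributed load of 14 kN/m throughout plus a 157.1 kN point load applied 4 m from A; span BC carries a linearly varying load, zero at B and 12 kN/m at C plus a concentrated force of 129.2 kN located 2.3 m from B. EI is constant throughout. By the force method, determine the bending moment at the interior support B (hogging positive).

Take M_B as the redundant. Released structure: two simple spans AB and BC with a hinge at B.
Rotations at B on the released spans (each span's end-slope, ×1/EI):
  span AB: UDL 14: wL³/(24EI) = 583.3/EI
  span AB: point load 157.1 at a = 4: Pab(L + a)/(6LEI) = 879.8/EI
  span BC: triangular load, peak 12: 7w₀L³/(360EI) = 354.9/EI
  span BC: point load 129.2 at a = 2.3: Pab(L + b)/(6LEI) = 820.2/EI
  relative rotation θ_0 = (1463 + 1175)/EI = 2638/EI
A unit hogging moment at B produces rotation L₁/(3EI) + L₂/(3EI) = 7.167/EI.
Slope continuity at B: θ_0 = M_B·7.167/EI, so M_B = 2638/7.167 = 368.1 kN·m (hogging).

M_B = 368.1 kN·m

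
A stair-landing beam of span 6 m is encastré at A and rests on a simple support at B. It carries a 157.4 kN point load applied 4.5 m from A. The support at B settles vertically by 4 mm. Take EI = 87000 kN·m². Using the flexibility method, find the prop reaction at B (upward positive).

Release the roller at B. Primary structure: cantilever fixed at A.
Free-end deflection of the primary structure under the applied loading (downward +):
  point load 157.4 at a = 4.5: Pa²(3L − a)/(6EI) = 7172/EI
Flexibility coefficient — unit upward force at B: δ_{BB} = L³/(3EI) = 72/EI.
With EI = 87000 kN·m²: δ_0 = 0.082431 m and δ_{BB} = 0.000828 m/kN.
Compatibility — the beam at B must follow the support down by 0.004 m: δ_0 − R_B·δ_{BB} = 0.004, so R_B = (0.082431 − 0.004)/0.000828 = 94.77 kN.

R_B = 94.77 kN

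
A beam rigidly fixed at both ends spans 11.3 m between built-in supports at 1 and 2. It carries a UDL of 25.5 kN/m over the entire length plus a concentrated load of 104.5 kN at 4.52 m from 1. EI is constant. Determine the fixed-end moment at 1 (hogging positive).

M_1 = 441.4 kN·m

Take the two fixed-end moments M_1, M_2 as redundants; the released structure is the simple span 12.
Simple-span end rotations at 1 and 2 under the given loads:
  at 1: UDL 25.5: wL³/(24EI) = 1533/EI
  at 2: UDL 25.5: wL³/(24EI) = 1533/EI
  at 1: point load 104.5 at a = 4.52: Pab(L + b)/(6LEI) = 854/EI
  at 2: point load 104.5 at a = 4.52: Pab(L + a)/(6LEI) = 747.2/EI
  θ_10 = 2387/EI,  θ_20 = 2280/EI
Flexibility coefficients: a unit moment at one end gives L/(3EI) there and L/(6EI) at the far end, so f₁₁ = f₂₂ = 3.767/EI and f₁₂ = f₂₁ = 1.883/EI.
Compatibility — zero rotation at each built-in end:
  3.767 M_1 + 1.883 M_2 = 2387
  1.883 M_1 + 3.767 M_2 = 2280
Solving the pair gives M_1 = 441.4 kN·m and M_2 = 384.7 kN·m (hogging).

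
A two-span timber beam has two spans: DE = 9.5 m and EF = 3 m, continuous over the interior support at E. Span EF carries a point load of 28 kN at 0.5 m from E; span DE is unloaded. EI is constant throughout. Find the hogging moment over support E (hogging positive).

M_E = 2.567 kN·m

Insert a hinge at E; M_E is the redundant, and each span becomes simply supported.
Discontinuity in slope at E on the released structure — sum the simple-span end rotations:
  span EF: point load 28 at a = 0.5: Pab(L + b)/(6LEI) = 10.69/EI
  relative rotation θ_0 = (0 + 10.69)/EI = 10.69/EI
A unit hogging moment at E produces rotation L₁/(3EI) + L₂/(3EI) = 4.167/EI.
Slope continuity at E: θ_0 = M_E·4.167/EI, so M_E = 10.69/4.167 = 2.567 kN·m (hogging).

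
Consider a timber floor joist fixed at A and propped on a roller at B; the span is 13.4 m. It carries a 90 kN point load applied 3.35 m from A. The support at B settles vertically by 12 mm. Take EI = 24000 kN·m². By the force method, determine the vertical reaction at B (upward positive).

R_B = 7.375 kN

Take the reaction at B as the redundant and release it; the primary structure is a cantilever fixed at A.
Primary-structure tip deflection at B by superposition:
  point load 90 at a = 3.35: Pa²(3L − a)/(6EI) = 6203/EI
Flexibility coefficient — unit upward force at B: δ_{BB} = L³/(3EI) = 802/EI.
With EI = 24000 kN·m²: δ_0 = 0.25847 m and δ_{BB} = 0.033418 m/kN.
Compatibility — the beam at B must follow the support down by 0.012 m: δ_0 − R_B·δ_{BB} = 0.012, so R_B = (0.25847 − 0.012)/0.033418 = 7.375 kN.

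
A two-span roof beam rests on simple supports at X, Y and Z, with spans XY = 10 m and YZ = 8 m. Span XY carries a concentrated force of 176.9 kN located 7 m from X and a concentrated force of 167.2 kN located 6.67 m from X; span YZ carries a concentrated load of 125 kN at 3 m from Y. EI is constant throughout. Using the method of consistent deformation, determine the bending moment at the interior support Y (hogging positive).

M_Y = 432 kN·m

Release continuity at Y by inserting a hinge; the redundant is the internal moment M_Y. The primary structure is two simply-supported spans XY and YZ.
Rotations at Y on the released spans (each span's end-slope, ×1/EI):
  span XY: point load 176.9 at a = 7: Pab(L + a)/(6LEI) = 1053/EI
  span XY: point load 167.2 at a = 6.67: Pab(L + a)/(6LEI) = 1032/EI
  span YZ: point load 125 at a = 3: Pab(L + b)/(6LEI) = 507.8/EI
  relative rotation θ_0 = (2084 + 507.8)/EI = 2592/EI
A unit hogging moment at Y produces rotation L₁/(3EI) + L₂/(3EI) = 6/EI.
Slope continuity at Y: θ_0 = M_Y·6/EI, so M_Y = 2592/6 = 432 kN·m (hogging).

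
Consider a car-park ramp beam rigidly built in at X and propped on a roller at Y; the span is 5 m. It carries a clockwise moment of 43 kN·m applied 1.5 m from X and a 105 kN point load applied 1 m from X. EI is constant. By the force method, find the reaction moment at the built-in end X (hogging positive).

Choose R_Y as the redundant. The primary structure is the cantilever fixed at X.
Downward deflection at the released point Y due to the loads:
  clockwise couple 43 at a = 1.5: M₀a(2L − a)/(2EI) = 274.1/EI
  point load 105 at a = 1: Pa²(3L − a)/(6EI) = 245/EI
  δ_0 = 519.1/EI
Tip deflection under a unit load at Y: L³/(3EI) = 41.67/EI.
The prop prevents deflection at Y: R_Y = δ_0/δ_{YY} = 519.1/41.67 = 12.46 kN.
Moment equilibrium about X: M_X = Σ(load moments about X) − R_Y·L = 148 − 12.46×5 = 85.7 kN·m.

M_X = 85.7 kN·m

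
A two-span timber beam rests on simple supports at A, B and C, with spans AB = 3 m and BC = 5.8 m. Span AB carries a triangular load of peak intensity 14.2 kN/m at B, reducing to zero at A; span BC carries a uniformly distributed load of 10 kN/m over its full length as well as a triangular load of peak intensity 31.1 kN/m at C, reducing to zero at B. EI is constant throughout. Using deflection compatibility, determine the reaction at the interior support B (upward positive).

R_B = 109.1 kN

Release continuity at B by inserting a hinge; the redundant is the internal moment M_B. The primary structure is two simply-supported spans AB and BC.
Discontinuity in slope at B on the released structure — sum the simple-span end rotations:
  span AB: triangular load, peak 14.2: w₀L³/(45EI) = 8.52/EI
  span BC: UDL 10: wL³/(24EI) = 81.3/EI
  span BC: triangular load, peak 31.1: 7w₀L³/(360EI) = 118/EI
  relative rotation θ_0 = (8.52 + 199.3)/EI = 207.8/EI
A unit hogging moment at B produces rotation L₁/(3EI) + L₂/(3EI) = 2.933/EI.
Slope continuity at B: θ_0 = M_B·2.933/EI, so M_B = 207.8/2.933 = 70.84 kN·m (hogging).
Span AB, ΣM about A with M_B applied at B: R_B^{AB}·3 = 42.6 + 70.84, so R_B^{AB} = 37.81 kN and R_A = 21.3 − 37.81 = -16.51 kN.
Span BC, ΣM about C: R_B^{BC}·5.8 = 342.6 + 70.84, so R_B^{BC} = 71.28 kN and R_C = 148.2 − 71.28 = 76.91 kN.
R_B = 37.81 + 71.28 = 109.1 kN.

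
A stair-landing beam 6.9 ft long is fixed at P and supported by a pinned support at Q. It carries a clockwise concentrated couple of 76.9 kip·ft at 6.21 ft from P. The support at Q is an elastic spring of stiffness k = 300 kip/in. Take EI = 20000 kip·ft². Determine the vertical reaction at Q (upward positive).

R_Q = 15.75 kip

Choose R_Q as the redundant. The primary structure is the cantilever fixed at P.
Deflection at Q on the released cantilever, summing each load's contribution:
  clockwise couple 76.9 at a = 6.21: M₀a(2L − a)/(2EI) = 1812/EI
Flexibility coefficient — unit upward force at Q: δ_{QQ} = L³/(3EI) = 109.5/EI.
With EI = 20000 kip·ft²: δ_0 = 0.090615 ft and δ_{QQ} = 0.005475 ft/kip.
Compatibility — the spring shortens by R_Q/k under the reaction it provides: δ_0 − R_Q·δ_{QQ} = R_Q/k. With 1/k = 1/(300×12) ft/kip = 0.000278 ft/kip, R_Q = δ_0 / (δ_{QQ} + 1/k) = 0.090615 / (0.005475 + 0.000278) = 15.75 kip.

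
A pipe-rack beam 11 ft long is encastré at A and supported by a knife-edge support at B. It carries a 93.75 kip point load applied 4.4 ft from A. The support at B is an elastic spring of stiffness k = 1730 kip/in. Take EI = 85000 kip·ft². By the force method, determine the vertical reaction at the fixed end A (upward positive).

R_A = 74.43 kip

Choose R_B as the redundant. The primary structure is the cantilever fixed at A.
Deflection at B on the released cantilever, summing each load's contribution:
  point load 93.75 at a = 4.4: Pa²(3L − a)/(6EI) = 8652/EI
Flexibility coefficient — unit upward force at B: δ_{BB} = L³/(3EI) = 443.7/EI.
With EI = 85000 kip·ft²: δ_0 = 0.10178 ft and δ_{BB} = 0.00522 ft/kip.
Compatibility — the spring shortens by R_B/k under the reaction it provides: δ_0 − R_B·δ_{BB} = R_B/k. With 1/k = 1/(1730×12) ft/kip = 0.000048 ft/kip, R_B = δ_0 / (δ_{BB} + 1/k) = 0.10178 / (0.00522 + 0.000048) = 19.32 kip.
Vertical equilibrium: R_A = ΣP − R_B = 93.75 − 19.32 = 74.43 kip.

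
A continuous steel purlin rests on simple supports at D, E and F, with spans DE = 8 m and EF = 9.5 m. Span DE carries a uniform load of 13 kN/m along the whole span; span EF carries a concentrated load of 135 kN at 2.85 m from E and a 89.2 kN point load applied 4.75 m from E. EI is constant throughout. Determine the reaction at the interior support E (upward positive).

Take M_E as the redundant. Released structure: two simple spans DE and EF with a hinge at E.
End slopes at the hinge E, treating each span as simply supported:
  span DE: UDL 13: wL³/(24EI) = 277.3/EI
  span EF: point load 135 at a = 2.85: Pab(L + b)/(6LEI) = 724.9/EI
  span EF: point load 89.2 at a = 4.75: Pab(L + b)/(6LEI) = 503.1/EI
  relative rotation θ_0 = (277.3 + 1228)/EI = 1505/EI
A unit hogging moment at E produces rotation L₁/(3EI) + L₂/(3EI) = 5.833/EI.
Compatibility: M_E·(L₁+L₂)/(3EI) = θ_0, giving M_E = 258.1 kN·m (hogging).
Span DE, ΣM about D with M_E applied at E: R_E^{DE}·8 = 416 + 258.1, so R_E^{DE} = 84.26 kN and R_D = 104 − 84.26 = 19.74 kN.
Span EF, ΣM about F: R_E^{EF}·9.5 = 1321 + 258.1, so R_E^{EF} = 166.3 kN and R_F = 224.2 − 166.3 = 57.93 kN.
R_E = 84.26 + 166.3 = 250.5 kN.

R_E = 250.5 kN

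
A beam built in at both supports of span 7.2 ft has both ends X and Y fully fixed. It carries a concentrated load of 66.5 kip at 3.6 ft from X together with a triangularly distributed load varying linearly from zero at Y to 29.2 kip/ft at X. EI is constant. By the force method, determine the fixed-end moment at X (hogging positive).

M_X = 135.5 kip·ft

Take the two fixed-end moments M_X, M_Y as redundants; the released structure is the simple span XY.
On the primary (simply-supported) span, the end slopes from the loading are:
  at X: point load 66.5 at a = 3.6: Pab(L + b)/(6LEI) = 215.5/EI
  at Y: point load 66.5 at a = 3.6: Pab(L + a)/(6LEI) = 215.5/EI
  at X: triangular load, peak 29.2: w₀L³/(45EI) = 242.2/EI
  at Y: triangular load, peak 29.2: 7w₀L³/(360EI) = 211.9/EI
  θ_X0 = 457.7/EI,  θ_Y0 = 427.4/EI
Flexibility coefficients: a unit moment at one end gives L/(3EI) there and L/(6EI) at the far end, so f₁₁ = f₂₂ = 2.4/EI and f₁₂ = f₂₁ = 1.2/EI.
Compatibility — zero rotation at each built-in end:
  2.4 M_X + 1.2 M_Y = 457.7
  1.2 M_X + 2.4 M_Y = 427.4
Solving the pair gives M_X = 135.5 kip·ft and M_Y = 110.3 kip·ft (hogging).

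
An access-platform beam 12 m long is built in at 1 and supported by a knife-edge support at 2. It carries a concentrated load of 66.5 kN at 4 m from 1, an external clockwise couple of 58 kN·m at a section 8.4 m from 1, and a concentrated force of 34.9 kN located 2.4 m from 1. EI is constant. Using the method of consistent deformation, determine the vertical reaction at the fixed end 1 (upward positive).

Take the reaction at 2 as the redundant and release it; the primary structure is a cantilever fixed at 1.
Downward deflection at the released point 2 due to the loads:
  point load 66.5 at a = 4: Pa²(3L − a)/(6EI) = 5675/EI
  clockwise couple 58 at a = 8.4: M₀a(2L − a)/(2EI) = 3800/EI
  point load 34.9 at a = 2.4: Pa²(3L − a)/(6EI) = 1126/EI
  δ_0 = 10601/EI
Tip deflection under a unit load at 2: L³/(3EI) = 576/EI.
The prop prevents deflection at 2: R_2 = δ_0/δ_{22} = 10601/576 = 18.4 kN.
Vertical equilibrium: R_1 = ΣP − R_2 = 101.4 − 18.4 = 83 kN.

R_1 = 83 kN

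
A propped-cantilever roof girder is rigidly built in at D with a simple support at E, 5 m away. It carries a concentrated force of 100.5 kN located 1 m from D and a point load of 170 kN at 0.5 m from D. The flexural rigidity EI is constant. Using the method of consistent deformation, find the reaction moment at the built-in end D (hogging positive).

M_D = 145 kN·m

Choose R_E as the redundant. The primary structure is the cantilever fixed at D.
Free-end deflection of the primary structure under the applied loading (downward +):
  point load 100.5 at a = 1: Pa²(3L − a)/(6EI) = 234.5/EI
  point load 170 at a = 0.5: Pa²(3L − a)/(6EI) = 102.7/EI
  δ_0 = 337.2/EI
Tip deflection under a unit load at E: L³/(3EI) = 41.67/EI.
Compatibility at E: δ_0 − R_E·δ_{EE} = 0, so R_E = 337.2/41.67 = 8.093 kN.
Moment equilibrium about D: M_D = Σ(load moments about D) − R_E·L = 185.5 − 8.093×5 = 145 kN·m.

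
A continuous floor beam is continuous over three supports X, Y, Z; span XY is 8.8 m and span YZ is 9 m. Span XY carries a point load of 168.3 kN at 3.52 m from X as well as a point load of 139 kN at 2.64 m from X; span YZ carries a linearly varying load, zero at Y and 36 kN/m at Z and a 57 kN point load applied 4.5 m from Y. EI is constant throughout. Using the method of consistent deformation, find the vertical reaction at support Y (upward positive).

R_Y = 268 kN

Release continuity at Y by inserting a hinge; the redundant is the internal moment M_Y. The primary structure is two simply-supported spans XY and YZ.
End slopes at the hinge Y, treating each span as simply supported:
  span XY: point load 168.3 at a = 3.52: Pab(L + a)/(6LEI) = 729.9/EI
  span XY: point load 139 at a = 2.64: Pab(L + a)/(6LEI) = 489.8/EI
  span YZ: triangular load, peak 36: 7w₀L³/(360EI) = 510.3/EI
  span YZ: point load 57 at a = 4.5: Pab(L + b)/(6LEI) = 288.6/EI
  relative rotation θ_0 = (1220 + 798.9)/EI = 2018/EI
A unit hogging moment at Y produces rotation L₁/(3EI) + L₂/(3EI) = 5.933/EI.
Compatibility: M_Y·(L₁+L₂)/(3EI) = θ_0, giving M_Y = 340.2 kN·m (hogging).
Span XY, ΣM about X with M_Y applied at Y: R_Y^{XY}·8.8 = 959.4 + 340.2, so R_Y^{XY} = 147.7 kN and R_X = 307.3 − 147.7 = 159.6 kN.
Span YZ, ΣM about Z: R_Y^{YZ}·9 = 742.5 + 340.2, so R_Y^{YZ} = 120.3 kN and R_Z = 219 − 120.3 = 98.7 kN.
R_Y = 147.7 + 120.3 = 268 kN.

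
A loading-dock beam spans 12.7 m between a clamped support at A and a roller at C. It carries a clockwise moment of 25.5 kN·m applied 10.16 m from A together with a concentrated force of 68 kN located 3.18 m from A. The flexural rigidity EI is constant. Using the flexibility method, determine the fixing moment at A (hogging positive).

Take the reaction at C as the redundant and release it; the primary structure is a cantilever fixed at A.
Primary-structure tip deflection at C by superposition:
  clockwise couple 25.5 at a = 10.16: M₀a(2L − a)/(2EI) = 1974/EI
  point load 68 at a = 3.18: Pa²(3L − a)/(6EI) = 4002/EI
  δ_0 = 5976/EI
Flexibility coefficient — unit upward force at C: δ_{CC} = L³/(3EI) = 682.8/EI.
Compatibility at C: δ_0 − R_C·δ_{CC} = 0, so R_C = 5976/682.8 = 8.753 kN.
Moment equilibrium about A: M_A = Σ(load moments about A) − R_C·L = 241.7 − 8.753×12.7 = 130.6 kN·m.

M_A = 130.6 kN·m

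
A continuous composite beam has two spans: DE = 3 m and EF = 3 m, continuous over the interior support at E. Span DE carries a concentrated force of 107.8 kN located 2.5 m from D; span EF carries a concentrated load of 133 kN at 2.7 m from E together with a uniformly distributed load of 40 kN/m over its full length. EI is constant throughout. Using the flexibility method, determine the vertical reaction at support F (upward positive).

Take M_E as the redundant. Released structure: two simple spans DE and EF with a hinge at E.
End slopes at the hinge E, treating each span as simply supported:
  span DE: point load 107.8 at a = 2.5: Pab(L + a)/(6LEI) = 41.17/EI
  span EF: point load 133 at a = 2.7: Pab(L + b)/(6LEI) = 19.75/EI
  span EF: UDL 40: wL³/(24EI) = 45/EI
  relative rotation θ_0 = (41.17 + 64.75)/EI = 105.9/EI
A unit hogging moment at E produces rotation L₁/(3EI) + L₂/(3EI) = 2/EI.
Compatibility: M_E·(L₁+L₂)/(3EI) = θ_0, giving M_E = 52.96 kN·m (hogging).
Span EF, ΣM about F: R_E^{EF}·3 = 219.9 + 52.96, so R_E^{EF} = 90.95 kN and R_F = 253 − 90.95 = 162 kN.

R_F = 162 kN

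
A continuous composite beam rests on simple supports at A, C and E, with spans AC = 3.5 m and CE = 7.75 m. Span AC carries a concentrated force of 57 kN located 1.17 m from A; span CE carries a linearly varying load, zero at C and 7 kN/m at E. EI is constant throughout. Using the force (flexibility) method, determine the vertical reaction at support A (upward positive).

Release continuity at C by inserting a hinge; the redundant is the internal moment M_C. The primary structure is two simply-supported spans AC and CE.
End slopes at the hinge C, treating each span as simply supported:
  span AC: point load 57 at a = 1.17: Pab(L + a)/(6LEI) = 34.56/EI
  span CE: triangular load, peak 7: 7w₀L³/(360EI) = 63.36/EI
  relative rotation θ_0 = (34.56 + 63.36)/EI = 97.91/EI
A unit hogging moment at C produces rotation L₁/(3EI) + L₂/(3EI) = 3.75/EI.
Compatibility: M_C·(L₁+L₂)/(3EI) = θ_0, giving M_C = 26.11 kN·m (hogging).
Span AC, ΣM about A with M_C applied at C: R_C^{AC}·3.5 = 66.69 + 26.11, so R_C^{AC} = 26.51 kN and R_A = 57 − 26.51 = 30.49 kN.

R_A = 30.49 kN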